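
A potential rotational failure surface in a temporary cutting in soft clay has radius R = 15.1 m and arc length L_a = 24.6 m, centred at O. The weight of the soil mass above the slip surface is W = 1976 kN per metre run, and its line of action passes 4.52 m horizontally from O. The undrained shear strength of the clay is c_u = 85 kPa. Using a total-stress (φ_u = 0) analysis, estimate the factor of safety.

Taking moments about the centre O, the resisting moment is provided by the undrained shear strength acting along the arc:
M_R = c_u·L_a·R = 85·24.60·15.1 = 31574.1 kN·m/m
M_D = W·d = 1976·4.52 = 8931.5 kN·m/m
FS = M_R / M_D = 31574.1 / 8931.5 = 3.535

FS = 3.54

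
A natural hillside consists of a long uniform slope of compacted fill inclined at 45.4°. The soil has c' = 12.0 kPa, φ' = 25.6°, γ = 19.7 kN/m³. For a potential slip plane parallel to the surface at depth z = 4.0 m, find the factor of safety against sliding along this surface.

For an infinite slope with a slip plane parallel to the surface (no pore pressure): FS = [c' + γz cos²β tanφ'] / [γz sinβ cosβ].
γz = 19.7·4.0 = 78.80 kN/m²
Numerator = 12.0 + 78.80·cos²45.4°·tan25.6° = 12.0 + 78.80·0.4930·0.4791 = 30.614 kPa
Denominator = 78.80·sin45.4°·cos45.4° = 78.80·0.7120·0.7022 = 39.396 kPa
FS = 30.614 / 39.396 = 0.777

FS = 0.78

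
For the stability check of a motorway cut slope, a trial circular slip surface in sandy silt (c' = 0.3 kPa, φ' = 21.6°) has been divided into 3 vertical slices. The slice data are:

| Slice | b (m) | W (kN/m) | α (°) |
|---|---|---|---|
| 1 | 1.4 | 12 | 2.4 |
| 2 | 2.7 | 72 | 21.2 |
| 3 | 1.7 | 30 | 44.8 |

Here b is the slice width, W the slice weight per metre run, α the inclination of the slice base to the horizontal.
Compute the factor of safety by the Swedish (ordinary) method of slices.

FS = 0.88

Ordinary method of slices: FS = Σ[c'·Δl_i + (W_i cosα_i)·tanφ'] / Σ W_i sinα_i, with Δl_i = b_i / cosα_i.
Slice 1: Δl = 1.4/cos2.4° = 1.401 m; N'_1 = 12·cos2.4° = 12.0; c'Δl = 0.42; W sinα = 0.5
Slice 2: Δl = 2.7/cos21.2° = 2.896 m; N'_2 = 72·cos21.2° = 67.1; c'Δl = 0.87; W sinα = 26.0
Slice 3: Δl = 1.7/cos44.8° = 2.396 m; N'_3 = 30·cos44.8° = 21.3; c'Δl = 0.72; W sinα = 21.1
Σc'Δl = 2.0 kN/m; ΣN' = 100.4 kN/m; ΣW sinα = 47.7 kN/m
Resisting = 2.0 + 100.4·tan21.6° = 2.0 + 39.8 = 41.8 kN/m
FS = 41.8 / 47.7 = 0.876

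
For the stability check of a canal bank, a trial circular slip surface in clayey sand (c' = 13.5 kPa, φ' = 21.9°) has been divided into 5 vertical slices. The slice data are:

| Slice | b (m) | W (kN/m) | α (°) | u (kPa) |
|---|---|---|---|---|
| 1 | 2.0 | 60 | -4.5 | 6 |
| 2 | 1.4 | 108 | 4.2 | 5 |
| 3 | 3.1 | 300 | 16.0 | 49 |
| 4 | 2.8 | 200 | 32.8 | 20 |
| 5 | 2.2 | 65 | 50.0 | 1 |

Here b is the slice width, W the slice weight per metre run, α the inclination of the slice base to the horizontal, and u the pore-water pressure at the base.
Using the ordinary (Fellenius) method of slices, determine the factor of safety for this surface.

Ordinary method of slices: FS = Σ[c'·Δl_i + (W_i cosα_i − u_i·Δl_i)·tanφ'] / Σ W_i sinα_i, with Δl_i = b_i / cosα_i.
Slice 1: Δl = 2.0/cos(-4.5°) = 2.006 m; N'_1 = 60·cos(-4.5°) − 6·2.006 = 47.8; c'Δl = 27.08; W sinα = -4.7
Slice 2: Δl = 1.4/cos4.2° = 1.404 m; N'_2 = 108·cos4.2° − 5·1.404 = 100.7; c'Δl = 18.95; W sinα = 7.9
Slice 3: Δl = 3.1/cos16.0° = 3.225 m; N'_3 = 300·cos16.0° − 49·3.225 = 130.4; c'Δl = 43.54; W sinα = 82.7
Slice 4: Δl = 2.8/cos32.8° = 3.331 m; N'_4 = 200·cos32.8° − 20·3.331 = 101.5; c'Δl = 44.97; W sinα = 108.3
Slice 5: Δl = 2.2/cos50.0° = 3.423 m; N'_5 = 65·cos50.0° − 1·3.423 = 38.4; c'Δl = 46.20; W sinα = 49.8
Σc'Δl = 180.7 kN/m; ΣN' = 418.7 kN/m; ΣW sinα = 244.0 kN/m
Resisting = 180.7 + 418.7·tan21.9° = 180.7 + 168.3 = 349.1 kN/m
FS = 349.1 / 244.0 = 1.430

FS = 1.43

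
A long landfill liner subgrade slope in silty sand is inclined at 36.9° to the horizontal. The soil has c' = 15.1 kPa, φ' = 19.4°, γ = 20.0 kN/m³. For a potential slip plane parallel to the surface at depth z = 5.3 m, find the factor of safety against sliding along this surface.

For an infinite slope with a slip plane parallel to the surface (no pore pressure): FS = [c' + γz cos²β tanφ'] / [γz sinβ cosβ].
γz = 20.0·5.3 = 106.00 kN/m²
Numerator = 15.1 + 106.00·cos²36.9°·tan19.4° = 15.1 + 106.00·0.6395·0.3522 = 38.971 kPa
Denominator = 106.00·sin36.9°·cos36.9° = 106.00·0.6004·0.7997 = 50.896 kPa
FS = 38.971 / 50.896 = 0.766

FS = 0.77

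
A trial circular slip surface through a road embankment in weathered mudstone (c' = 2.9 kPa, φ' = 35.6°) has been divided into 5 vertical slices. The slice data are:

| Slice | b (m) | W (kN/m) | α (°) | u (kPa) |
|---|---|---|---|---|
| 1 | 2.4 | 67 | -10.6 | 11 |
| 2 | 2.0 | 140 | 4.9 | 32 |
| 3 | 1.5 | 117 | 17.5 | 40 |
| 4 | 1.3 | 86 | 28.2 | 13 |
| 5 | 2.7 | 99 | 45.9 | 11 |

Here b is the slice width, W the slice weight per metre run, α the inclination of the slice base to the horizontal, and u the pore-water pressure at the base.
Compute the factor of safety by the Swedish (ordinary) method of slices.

Ordinary method of slices: FS = Σ[c'·Δl_i + (W_i cosα_i − u_i·Δl_i)·tanφ'] / Σ W_i sinα_i, with Δl_i = b_i / cosα_i.
Slice 1: Δl = 2.4/cos(-10.6°) = 2.442 m; N'_1 = 67·cos(-10.6°) − 11·2.442 = 39.0; c'Δl = 7.08; W sinα = -12.3
Slice 2: Δl = 2.0/cos4.9° = 2.007 m; N'_2 = 140·cos4.9° − 32·2.007 = 75.3; c'Δl = 5.82; W sinα = 12.0
Slice 3: Δl = 1.5/cos17.5° = 1.573 m; N'_3 = 117·cos17.5° − 40·1.573 = 48.7; c'Δl = 4.56; W sinα = 35.2
Slice 4: Δl = 1.3/cos28.2° = 1.475 m; N'_4 = 86·cos28.2° − 13·1.475 = 56.6; c'Δl = 4.28; W sinα = 40.6
Slice 5: Δl = 2.7/cos45.9° = 3.880 m; N'_5 = 99·cos45.9° − 11·3.880 = 26.2; c'Δl = 11.25; W sinα = 71.1
Σc'Δl = 33.0 kN/m; ΣN' = 245.8 kN/m; ΣW sinα = 146.6 kN/m
Resisting = 33.0 + 245.8·tan35.6° = 33.0 + 175.9 = 208.9 kN/m
FS = 208.9 / 146.6 = 1.426

FS = 1.43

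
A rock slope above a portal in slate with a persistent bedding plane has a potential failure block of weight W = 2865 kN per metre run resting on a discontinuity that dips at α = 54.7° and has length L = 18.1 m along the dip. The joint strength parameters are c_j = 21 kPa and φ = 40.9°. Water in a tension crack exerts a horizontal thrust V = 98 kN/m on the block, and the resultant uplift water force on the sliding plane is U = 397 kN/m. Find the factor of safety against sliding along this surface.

Resolving the block weight along and normal to the plane and applying the Mohr–Coulomb strength on the joint:
N' = W cosα − U − V sinα = 2865·cos54.7° − 397 − 98·sin54.7° = 1178.6 kN/m
Driving force T = W sinα + V cosα = 2865·sin54.7° + 98·cos54.7° = 2394.9 kN/m
Resisting force R = c_j·L + N'·tanφ = 21·18.1 + 1178.6·tan40.9° = 380.1 + 1020.9 = 1401.0 kN/m
FS = R / T = 1401.0 / 2394.9 = 0.585

FS = 0.59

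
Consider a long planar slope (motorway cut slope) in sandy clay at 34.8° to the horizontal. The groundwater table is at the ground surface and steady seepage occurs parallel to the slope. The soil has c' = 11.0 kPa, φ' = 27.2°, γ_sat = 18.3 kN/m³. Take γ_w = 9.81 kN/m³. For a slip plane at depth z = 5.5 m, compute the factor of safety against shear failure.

With seepage parallel to the slope and the water table at the surface, the effective normal stress on the slip plane uses the buoyant unit weight γ' = γ_sat − γ_w while the driving shear stress uses γ_sat:
FS = [c' + γ' z cos²β tanφ'] / [γ_sat z sinβ cosβ]
γ' = 18.3 − 9.81 = 8.49 kN/m³
Numerator = 11.0 + 8.49·5.5·cos²34.8°·tan27.2° = 11.0 + 8.49·5.5·0.6743·0.5139 = 27.181 kPa
Denominator = 18.3·5.5·sin34.8°·cos34.8° = 18.3·5.5·0.5707·0.8211 = 47.169 kPa
FS = 27.181 / 47.169 = 0.576

FS = 0.58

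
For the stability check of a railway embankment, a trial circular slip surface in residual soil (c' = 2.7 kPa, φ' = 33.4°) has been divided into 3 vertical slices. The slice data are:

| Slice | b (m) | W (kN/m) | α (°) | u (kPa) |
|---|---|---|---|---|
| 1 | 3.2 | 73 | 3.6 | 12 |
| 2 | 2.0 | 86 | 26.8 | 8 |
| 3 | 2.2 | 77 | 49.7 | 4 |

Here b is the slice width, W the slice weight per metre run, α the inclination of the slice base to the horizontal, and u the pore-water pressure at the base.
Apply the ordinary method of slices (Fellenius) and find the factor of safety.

FS = 1.07

Ordinary method of slices: FS = Σ[c'·Δl_i + (W_i cosα_i − u_i·Δl_i)·tanφ'] / Σ W_i sinα_i, with Δl_i = b_i / cosα_i.
Slice 1: Δl = 3.2/cos3.6° = 3.206 m; N'_1 = 73·cos3.6° − 12·3.206 = 34.4; c'Δl = 8.66; W sinα = 4.6
Slice 2: Δl = 2.0/cos26.8° = 2.241 m; N'_2 = 86·cos26.8° − 8·2.241 = 58.8; c'Δl = 6.05; W sinα = 38.8
Slice 3: Δl = 2.2/cos49.7° = 3.401 m; N'_3 = 77·cos49.7° − 4·3.401 = 36.2; c'Δl = 9.18; W sinα = 58.7
Σc'Δl = 23.9 kN/m; ΣN' = 129.4 kN/m; ΣW sinα = 102.1 kN/m
Resisting = 23.9 + 129.4·tan33.4° = 23.9 + 85.3 = 109.2 kN/m
FS = 109.2 / 102.1 = 1.070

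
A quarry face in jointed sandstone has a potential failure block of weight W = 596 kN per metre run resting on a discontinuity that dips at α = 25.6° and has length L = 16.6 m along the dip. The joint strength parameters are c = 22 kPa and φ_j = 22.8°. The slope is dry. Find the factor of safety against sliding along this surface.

FS = 2.30

Resolving the block weight along and normal to the plane and applying the Mohr–Coulomb strength on the joint:
N' = W cosα = 596·cos25.6° = 537.5 kN/m
Driving force T = W sinα = 596·sin25.6° = 257.5 kN/m
Resisting force R = c·L + N'·tanφ_j = 22·16.6 + 537.5·tan22.8° = 365.2 + 225.9 = 591.1 kN/m
FS = R / T = 591.1 / 257.5 = 2.295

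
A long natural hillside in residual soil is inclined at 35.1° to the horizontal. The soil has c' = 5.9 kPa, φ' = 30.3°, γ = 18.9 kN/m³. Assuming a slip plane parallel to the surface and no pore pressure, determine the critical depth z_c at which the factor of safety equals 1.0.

z_c = 3.94 m

Setting FS = 1.00 in FS = [c' + γz cos²β tanφ'] / [γz sinβ cosβ] and solving for z:
z = c' / [γ cosβ (FS·sinβ − cosβ·tanφ')]
  = 5.9 / [18.9·cos35.1°·(1.00·sin35.1° − cos35.1°·tan30.3°)]
  = 5.9 / [18.9·0.8181·(1.00·0.5750 − 0.8181·0.5844)]
  = 5.9 / 1.4986 = 3.937 m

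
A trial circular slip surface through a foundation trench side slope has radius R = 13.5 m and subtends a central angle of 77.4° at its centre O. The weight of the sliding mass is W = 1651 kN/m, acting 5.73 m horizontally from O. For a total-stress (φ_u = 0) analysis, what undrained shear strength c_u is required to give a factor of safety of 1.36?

c_u = 52.3 kPa

FS = c_u·L_a·R / (W·d), so c_u = FS·W·d / (L_a·R).
Arc length L_a = R·θ = 13.5·(77.4°·π/180) = 13.5·1.3509 = 18.24 m
c_u = 1.36·1651·5.73 / (18.24·13.5) = 12865.9 / 246.20 = 52.26 kPa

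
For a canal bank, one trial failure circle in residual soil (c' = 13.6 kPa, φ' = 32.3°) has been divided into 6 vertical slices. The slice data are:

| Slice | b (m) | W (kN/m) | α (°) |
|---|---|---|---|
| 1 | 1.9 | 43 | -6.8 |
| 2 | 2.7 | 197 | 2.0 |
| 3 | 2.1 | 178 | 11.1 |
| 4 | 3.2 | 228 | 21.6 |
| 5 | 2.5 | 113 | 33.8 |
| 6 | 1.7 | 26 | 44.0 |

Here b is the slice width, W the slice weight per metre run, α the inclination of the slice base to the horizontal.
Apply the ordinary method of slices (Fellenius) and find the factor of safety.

Ordinary method of slices: FS = Σ[c'·Δl_i + (W_i cosα_i)·tanφ'] / Σ W_i sinα_i, with Δl_i = b_i / cosα_i.
Slice 1: Δl = 1.9/cos(-6.8°) = 1.913 m; N'_1 = 43·cos(-6.8°) = 42.7; c'Δl = 26.02; W sinα = -5.1
Slice 2: Δl = 2.7/cos2.0° = 2.702 m; N'_2 = 197·cos2.0° = 196.9; c'Δl = 36.74; W sinα = 6.9
Slice 3: Δl = 2.1/cos11.1° = 2.140 m; N'_3 = 178·cos11.1° = 174.7; c'Δl = 29.10; W sinα = 34.3
Slice 4: Δl = 3.2/cos21.6° = 3.442 m; N'_4 = 228·cos21.6° = 212.0; c'Δl = 46.81; W sinα = 83.9
Slice 5: Δl = 2.5/cos33.8° = 3.008 m; N'_5 = 113·cos33.8° = 93.9; c'Δl = 40.92; W sinα = 62.9
Slice 6: Δl = 1.7/cos44.0° = 2.363 m; N'_6 = 26·cos44.0° = 18.7; c'Δl = 32.14; W sinα = 18.1
Σc'Δl = 211.7 kN/m; ΣN' = 738.8 kN/m; ΣW sinα = 200.9 kN/m
Resisting = 211.7 + 738.8·tan32.3° = 211.7 + 467.1 = 678.8 kN/m
FS = 678.8 / 200.9 = 3.379

FS = 3.38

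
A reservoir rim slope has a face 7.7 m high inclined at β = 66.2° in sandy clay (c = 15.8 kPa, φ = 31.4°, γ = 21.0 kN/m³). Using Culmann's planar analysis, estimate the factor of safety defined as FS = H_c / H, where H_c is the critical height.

H_c = (4c/γ) · sinβ cosφ / [1 − cos(β − φ)]
    = (4·15.8/21.0) · sin66.2°·cos31.4° / [1 − cos34.8°]
    = 3.010 · 0.7810 / 0.1789 = 13.14 m
FS = H_c / H = 13.14 / 7.7 = 1.707

FS = 1.71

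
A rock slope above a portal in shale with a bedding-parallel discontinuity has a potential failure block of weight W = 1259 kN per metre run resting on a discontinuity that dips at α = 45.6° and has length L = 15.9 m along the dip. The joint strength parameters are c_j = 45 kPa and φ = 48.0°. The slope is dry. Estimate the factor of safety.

Resolving the block weight along and normal to the plane and applying the Mohr–Coulomb strength on the joint:
N' = W cosα = 1259·cos45.6° = 880.9 kN/m
Driving force T = W sinα = 1259·sin45.6° = 899.5 kN/m
Resisting force R = c_j·L + N'·tanφ = 45·15.9 + 880.9·tan48.0° = 715.5 + 978.3 = 1693.8 kN/m
FS = R / T = 1693.8 / 899.5 = 1.883

FS = 1.88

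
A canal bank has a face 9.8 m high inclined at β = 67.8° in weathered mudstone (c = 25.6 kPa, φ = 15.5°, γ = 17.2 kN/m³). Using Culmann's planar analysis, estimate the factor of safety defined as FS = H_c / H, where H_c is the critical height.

FS = 1.40

H_c = (4c/γ) · sinβ cosφ / [1 − cos(β − φ)]
    = (4·25.6/17.2) · sin67.8°·cos15.5° / [1 − cos52.3°]
    = 5.953 · 0.8922 / 0.3885 = 13.67 m
FS = H_c / H = 13.67 / 9.8 = 1.395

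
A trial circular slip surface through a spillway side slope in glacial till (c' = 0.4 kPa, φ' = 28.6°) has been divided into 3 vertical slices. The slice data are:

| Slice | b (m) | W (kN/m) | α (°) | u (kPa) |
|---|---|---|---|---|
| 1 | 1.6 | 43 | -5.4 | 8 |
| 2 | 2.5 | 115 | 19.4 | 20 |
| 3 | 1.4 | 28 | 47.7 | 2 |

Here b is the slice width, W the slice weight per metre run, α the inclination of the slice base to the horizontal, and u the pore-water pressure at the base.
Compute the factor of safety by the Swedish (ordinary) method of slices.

FS = 1.04

Ordinary method of slices: FS = Σ[c'·Δl_i + (W_i cosα_i − u_i·Δl_i)·tanφ'] / Σ W_i sinα_i, with Δl_i = b_i / cosα_i.
Slice 1: Δl = 1.6/cos(-5.4°) = 1.607 m; N'_1 = 43·cos(-5.4°) − 8·1.607 = 30.0; c'Δl = 0.64; W sinα = -4.0
Slice 2: Δl = 2.5/cos19.4° = 2.650 m; N'_2 = 115·cos19.4° − 20·2.650 = 55.5; c'Δl = 1.06; W sinα = 38.2
Slice 3: Δl = 1.4/cos47.7° = 2.080 m; N'_3 = 28·cos47.7° − 2·2.080 = 14.7; c'Δl = 0.83; W sinα = 20.7
Σc'Δl = 2.5 kN/m; ΣN' = 100.1 kN/m; ΣW sinα = 54.9 kN/m
Resisting = 2.5 + 100.1·tan28.6° = 2.5 + 54.6 = 57.1 kN/m
FS = 57.1 / 54.9 = 1.041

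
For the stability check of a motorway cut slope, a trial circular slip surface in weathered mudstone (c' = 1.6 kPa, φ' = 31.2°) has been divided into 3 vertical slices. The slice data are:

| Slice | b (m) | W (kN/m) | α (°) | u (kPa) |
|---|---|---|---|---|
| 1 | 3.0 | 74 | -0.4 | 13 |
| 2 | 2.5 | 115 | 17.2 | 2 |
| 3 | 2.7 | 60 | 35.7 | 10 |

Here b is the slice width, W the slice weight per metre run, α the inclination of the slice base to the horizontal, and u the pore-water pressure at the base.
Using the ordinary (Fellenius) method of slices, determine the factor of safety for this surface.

FS = 1.58

Ordinary method of slices: FS = Σ[c'·Δl_i + (W_i cosα_i − u_i·Δl_i)·tanφ'] / Σ W_i sinα_i, with Δl_i = b_i / cosα_i.
Slice 1: Δl = 3.0/cos(-0.4°) = 3.000 m; N'_1 = 74·cos(-0.4°) − 13·3.000 = 35.0; c'Δl = 4.80; W sinα = -0.5
Slice 2: Δl = 2.5/cos17.2° = 2.617 m; N'_2 = 115·cos17.2° − 2·2.617 = 104.6; c'Δl = 4.19; W sinα = 34.0
Slice 3: Δl = 2.7/cos35.7° = 3.325 m; N'_3 = 60·cos35.7° − 10·3.325 = 15.5; c'Δl = 5.32; W sinα = 35.0
Σc'Δl = 14.3 kN/m; ΣN' = 155.1 kN/m; ΣW sinα = 68.5 kN/m
Resisting = 14.3 + 155.1·tan31.2° = 14.3 + 93.9 = 108.2 kN/m
FS = 108.2 / 68.5 = 1.580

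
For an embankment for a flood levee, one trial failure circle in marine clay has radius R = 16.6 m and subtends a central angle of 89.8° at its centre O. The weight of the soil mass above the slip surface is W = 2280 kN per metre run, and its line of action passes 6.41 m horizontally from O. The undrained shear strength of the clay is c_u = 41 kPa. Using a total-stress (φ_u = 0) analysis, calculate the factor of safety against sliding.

Taking moments about the centre O, the resisting moment is provided by the undrained shear strength acting along the arc:
Arc length L_a = R·θ = 16.6·(89.8°·π/180) = 16.6·1.5673 = 26.02 m
M_R = c_u·L_a·R = 41·26.02·16.6 = 17707.4 kN·m/m
M_D = W·d = 2280·6.41 = 14614.8 kN·m/m
FS = M_R / M_D = 17707.4 / 14614.8 = 1.212

FS = 1.21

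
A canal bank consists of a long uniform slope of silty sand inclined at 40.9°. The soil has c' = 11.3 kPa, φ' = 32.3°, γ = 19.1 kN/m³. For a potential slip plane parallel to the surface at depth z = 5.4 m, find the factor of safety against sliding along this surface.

FS = 0.95

For an infinite slope with a slip plane parallel to the surface (no pore pressure): FS = [c' + γz cos²β tanφ'] / [γz sinβ cosβ].
γz = 19.1·5.4 = 103.14 kN/m²
Numerator = 11.3 + 103.14·cos²40.9°·tan32.3° = 11.3 + 103.14·0.5713·0.6322 = 48.551 kPa
Denominator = 103.14·sin40.9°·cos40.9° = 103.14·0.6547·0.7559 = 51.043 kPa
FS = 48.551 / 51.043 = 0.951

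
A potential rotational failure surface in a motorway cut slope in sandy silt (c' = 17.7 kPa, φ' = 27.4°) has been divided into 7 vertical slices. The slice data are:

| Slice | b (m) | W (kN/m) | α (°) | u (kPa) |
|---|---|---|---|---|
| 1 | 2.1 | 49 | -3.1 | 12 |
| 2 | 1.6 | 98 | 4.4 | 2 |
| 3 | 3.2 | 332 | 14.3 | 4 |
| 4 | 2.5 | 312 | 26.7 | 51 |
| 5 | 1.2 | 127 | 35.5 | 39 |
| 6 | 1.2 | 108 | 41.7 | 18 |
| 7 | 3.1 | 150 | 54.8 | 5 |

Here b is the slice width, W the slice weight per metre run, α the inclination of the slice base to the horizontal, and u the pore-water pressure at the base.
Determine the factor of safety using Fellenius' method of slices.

FS = 1.41

Ordinary method of slices: FS = Σ[c'·Δl_i + (W_i cosα_i − u_i·Δl_i)·tanφ'] / Σ W_i sinα_i, with Δl_i = b_i / cosα_i.
Slice 1: Δl = 2.1/cos(-3.1°) = 2.103 m; N'_1 = 49·cos(-3.1°) − 12·2.103 = 23.7; c'Δl = 37.22; W sinα = -2.6
Slice 2: Δl = 1.6/cos4.4° = 1.605 m; N'_2 = 98·cos4.4° − 2·1.605 = 94.5; c'Δl = 28.40; W sinα = 7.5
Slice 3: Δl = 3.2/cos14.3° = 3.302 m; N'_3 = 332·cos14.3° − 4·3.302 = 308.5; c'Δl = 58.45; W sinα = 82.0
Slice 4: Δl = 2.5/cos26.7° = 2.798 m; N'_4 = 312·cos26.7° − 51·2.798 = 136.0; c'Δl = 49.53; W sinα = 140.2
Slice 5: Δl = 1.2/cos35.5° = 1.474 m; N'_5 = 127·cos35.5° − 39·1.474 = 45.9; c'Δl = 26.09; W sinα = 73.7
Slice 6: Δl = 1.2/cos41.7° = 1.607 m; N'_6 = 108·cos41.7° − 18·1.607 = 51.7; c'Δl = 28.45; W sinα = 71.8
Slice 7: Δl = 3.1/cos54.8° = 5.378 m; N'_7 = 150·cos54.8° − 5·5.378 = 59.6; c'Δl = 95.19; W sinα = 122.6
Σc'Δl = 323.3 kN/m; ΣN' = 719.9 kN/m; ΣW sinα = 495.2 kN/m
Resisting = 323.3 + 719.9·tan27.4° = 323.3 + 373.2 = 696.5 kN/m
FS = 696.5 / 495.2 = 1.406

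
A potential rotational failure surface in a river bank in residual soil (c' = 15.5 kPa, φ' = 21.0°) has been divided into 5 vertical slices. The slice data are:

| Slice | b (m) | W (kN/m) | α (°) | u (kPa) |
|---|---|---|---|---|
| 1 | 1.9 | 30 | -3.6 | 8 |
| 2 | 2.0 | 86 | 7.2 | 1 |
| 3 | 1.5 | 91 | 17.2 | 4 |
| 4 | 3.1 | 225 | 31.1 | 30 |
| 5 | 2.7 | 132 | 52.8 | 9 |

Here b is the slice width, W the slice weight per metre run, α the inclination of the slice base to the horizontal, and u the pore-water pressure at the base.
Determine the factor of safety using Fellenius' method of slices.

FS = 1.27

Ordinary method of slices: FS = Σ[c'·Δl_i + (W_i cosα_i − u_i·Δl_i)·tanφ'] / Σ W_i sinα_i, with Δl_i = b_i / cosα_i.
Slice 1: Δl = 1.9/cos(-3.6°) = 1.904 m; N'_1 = 30·cos(-3.6°) − 8·1.904 = 14.7; c'Δl = 29.51; W sinα = -1.9
Slice 2: Δl = 2.0/cos7.2° = 2.016 m; N'_2 = 86·cos7.2° − 1·2.016 = 83.3; c'Δl = 31.25; W sinα = 10.8
Slice 3: Δl = 1.5/cos17.2° = 1.570 m; N'_3 = 91·cos17.2° − 4·1.570 = 80.6; c'Δl = 24.34; W sinα = 26.9
Slice 4: Δl = 3.1/cos31.1° = 3.620 m; N'_4 = 225·cos31.1° − 30·3.620 = 84.0; c'Δl = 56.12; W sinα = 116.2
Slice 5: Δl = 2.7/cos52.8° = 4.466 m; N'_5 = 132·cos52.8° − 9·4.466 = 39.6; c'Δl = 69.22; W sinα = 105.1
Σc'Δl = 210.4 kN/m; ΣN' = 302.3 kN/m; ΣW sinα = 257.2 kN/m
Resisting = 210.4 + 302.3·tan21.0° = 210.4 + 116.1 = 326.5 kN/m
FS = 326.5 / 257.2 = 1.270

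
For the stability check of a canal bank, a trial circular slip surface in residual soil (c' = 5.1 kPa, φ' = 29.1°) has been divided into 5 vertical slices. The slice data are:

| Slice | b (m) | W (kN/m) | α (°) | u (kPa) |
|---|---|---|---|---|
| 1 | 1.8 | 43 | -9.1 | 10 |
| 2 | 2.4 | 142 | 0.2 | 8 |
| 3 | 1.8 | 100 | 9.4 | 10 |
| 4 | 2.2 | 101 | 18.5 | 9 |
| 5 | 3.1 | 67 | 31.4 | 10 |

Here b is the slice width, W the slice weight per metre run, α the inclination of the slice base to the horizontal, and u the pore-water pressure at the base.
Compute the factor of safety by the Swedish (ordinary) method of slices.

Ordinary method of slices: FS = Σ[c'·Δl_i + (W_i cosα_i − u_i·Δl_i)·tanφ'] / Σ W_i sinα_i, with Δl_i = b_i / cosα_i.
Slice 1: Δl = 1.8/cos(-9.1°) = 1.823 m; N'_1 = 43·cos(-9.1°) − 10·1.823 = 24.2; c'Δl = 9.30; W sinα = -6.8
Slice 2: Δl = 2.4/cos0.2° = 2.400 m; N'_2 = 142·cos0.2° − 8·2.400 = 122.8; c'Δl = 12.24; W sinα = 0.5
Slice 3: Δl = 1.8/cos9.4° = 1.824 m; N'_3 = 100·cos9.4° − 10·1.824 = 80.4; c'Δl = 9.30; W sinα = 16.3
Slice 4: Δl = 2.2/cos18.5° = 2.320 m; N'_4 = 101·cos18.5° − 9·2.320 = 74.9; c'Δl = 11.83; W sinα = 32.0
Slice 5: Δl = 3.1/cos31.4° = 3.632 m; N'_5 = 67·cos31.4° − 10·3.632 = 20.9; c'Δl = 18.52; W sinα = 34.9
Σc'Δl = 61.2 kN/m; ΣN' = 323.2 kN/m; ΣW sinα = 77.0 kN/m
Resisting = 61.2 + 323.2·tan29.1° = 61.2 + 179.9 = 241.1 kN/m
FS = 241.1 / 77.0 = 3.132

FS = 3.13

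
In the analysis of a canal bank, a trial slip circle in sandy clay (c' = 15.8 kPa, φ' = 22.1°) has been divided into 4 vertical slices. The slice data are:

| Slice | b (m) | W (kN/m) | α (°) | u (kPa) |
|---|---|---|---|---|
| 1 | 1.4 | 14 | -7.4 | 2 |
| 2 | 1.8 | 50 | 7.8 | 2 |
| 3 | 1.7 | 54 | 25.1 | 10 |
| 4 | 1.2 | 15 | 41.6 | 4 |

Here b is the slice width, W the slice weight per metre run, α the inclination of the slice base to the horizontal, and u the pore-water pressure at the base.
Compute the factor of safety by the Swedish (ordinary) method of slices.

FS = 3.79

Ordinary method of slices: FS = Σ[c'·Δl_i + (W_i cosα_i − u_i·Δl_i)·tanφ'] / Σ W_i sinα_i, with Δl_i = b_i / cosα_i.
Slice 1: Δl = 1.4/cos(-7.4°) = 1.412 m; N'_1 = 14·cos(-7.4°) − 2·1.412 = 11.1; c'Δl = 22.31; W sinα = -1.8
Slice 2: Δl = 1.8/cos7.8° = 1.817 m; N'_2 = 50·cos7.8° − 2·1.817 = 45.9; c'Δl = 28.71; W sinα = 6.8
Slice 3: Δl = 1.7/cos25.1° = 1.877 m; N'_3 = 54·cos25.1° − 10·1.877 = 30.1; c'Δl = 29.66; W sinα = 22.9
Slice 4: Δl = 1.2/cos41.6° = 1.605 m; N'_4 = 15·cos41.6° − 4·1.605 = 4.8; c'Δl = 25.35; W sinα = 10.0
Σc'Δl = 106.0 kN/m; ΣN' = 91.9 kN/m; ΣW sinα = 37.8 kN/m
Resisting = 106.0 + 91.9·tan22.1° = 106.0 + 37.3 = 143.3 kN/m
FS = 143.3 / 37.8 = 3.787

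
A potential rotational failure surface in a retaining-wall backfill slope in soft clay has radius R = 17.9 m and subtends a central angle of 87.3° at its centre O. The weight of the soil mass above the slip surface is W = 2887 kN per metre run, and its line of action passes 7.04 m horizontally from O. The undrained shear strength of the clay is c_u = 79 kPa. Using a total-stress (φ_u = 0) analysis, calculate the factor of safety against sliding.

FS = 1.90

Taking moments about the centre O, the resisting moment is provided by the undrained shear strength acting along the arc:
Arc length L_a = R·θ = 17.9·(87.3°·π/180) = 17.9·1.5237 = 27.27 m
M_R = c_u·L_a·R = 79·27.27·17.9 = 38567.8 kN·m/m
M_D = W·d = 2887·7.04 = 20324.5 kN·m/m
FS = M_R / M_D = 38567.8 / 20324.5 = 1.898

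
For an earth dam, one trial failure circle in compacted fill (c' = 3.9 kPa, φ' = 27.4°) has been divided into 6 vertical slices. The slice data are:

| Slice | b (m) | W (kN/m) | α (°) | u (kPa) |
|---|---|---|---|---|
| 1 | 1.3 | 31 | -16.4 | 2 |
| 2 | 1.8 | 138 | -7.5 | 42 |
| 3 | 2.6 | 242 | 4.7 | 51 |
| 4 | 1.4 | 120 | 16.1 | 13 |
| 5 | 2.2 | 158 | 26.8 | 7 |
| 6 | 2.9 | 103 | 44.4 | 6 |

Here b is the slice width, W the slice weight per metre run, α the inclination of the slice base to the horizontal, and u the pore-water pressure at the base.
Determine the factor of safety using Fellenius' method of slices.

FS = 1.74

Ordinary method of slices: FS = Σ[c'·Δl_i + (W_i cosα_i − u_i·Δl_i)·tanφ'] / Σ W_i sinα_i, with Δl_i = b_i / cosα_i.
Slice 1: Δl = 1.3/cos(-16.4°) = 1.355 m; N'_1 = 31·cos(-16.4°) − 2·1.355 = 27.0; c'Δl = 5.29; W sinα = -8.8
Slice 2: Δl = 1.8/cos(-7.5°) = 1.816 m; N'_2 = 138·cos(-7.5°) − 42·1.816 = 60.6; c'Δl = 7.08; W sinα = -18.0
Slice 3: Δl = 2.6/cos4.7° = 2.609 m; N'_3 = 242·cos4.7° − 51·2.609 = 108.1; c'Δl = 10.17; W sinα = 19.8
Slice 4: Δl = 1.4/cos16.1° = 1.457 m; N'_4 = 120·cos16.1° − 13·1.457 = 96.4; c'Δl = 5.68; W sinα = 33.3
Slice 5: Δl = 2.2/cos26.8° = 2.465 m; N'_5 = 158·cos26.8° − 7·2.465 = 123.8; c'Δl = 9.61; W sinα = 71.2
Slice 6: Δl = 2.9/cos44.4° = 4.059 m; N'_6 = 103·cos44.4° − 6·4.059 = 49.2; c'Δl = 15.83; W sinα = 72.1
Σc'Δl = 53.7 kN/m; ΣN' = 465.1 kN/m; ΣW sinα = 169.6 kN/m
Resisting = 53.7 + 465.1·tan27.4° = 53.7 + 241.1 = 294.7 kN/m
FS = 294.7 / 169.6 = 1.737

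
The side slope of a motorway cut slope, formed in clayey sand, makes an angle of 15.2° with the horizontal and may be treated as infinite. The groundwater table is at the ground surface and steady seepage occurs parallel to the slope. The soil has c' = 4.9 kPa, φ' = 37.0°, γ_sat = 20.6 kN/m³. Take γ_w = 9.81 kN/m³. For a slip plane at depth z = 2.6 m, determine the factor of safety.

FS = 1.81

With seepage parallel to the slope and the water table at the surface, the effective normal stress on the slip plane uses the buoyant unit weight γ' = γ_sat − γ_w while the driving shear stress uses γ_sat:
FS = [c' + γ' z cos²β tanφ'] / [γ_sat z sinβ cosβ]
γ' = 20.6 − 9.81 = 10.79 kN/m³
Numerator = 4.9 + 10.79·2.6·cos²15.2°·tan37.0° = 4.9 + 10.79·2.6·0.9313·0.7536 = 24.587 kPa
Denominator = 20.6·2.6·sin15.2°·cos15.2° = 20.6·2.6·0.2622·0.9650 = 13.552 kPa
FS = 24.587 / 13.552 = 1.814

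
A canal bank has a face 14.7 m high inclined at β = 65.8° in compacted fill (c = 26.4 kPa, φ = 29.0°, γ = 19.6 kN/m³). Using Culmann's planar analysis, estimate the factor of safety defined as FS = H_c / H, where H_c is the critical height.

H_c = (4c/γ) · sinβ cosφ / [1 − cos(β − φ)]
    = (4·26.4/19.6) · sin65.8°·cos29.0° / [1 − cos36.8°]
    = 5.388 · 0.7978 / 0.1993 = 21.57 m
FS = H_c / H = 21.57 / 14.7 = 1.467

FS = 1.47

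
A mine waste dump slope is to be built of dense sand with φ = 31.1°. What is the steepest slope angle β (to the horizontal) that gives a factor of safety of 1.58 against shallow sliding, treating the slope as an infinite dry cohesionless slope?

β = 20.9°

For an infinite dry cohesionless slope FS = tanφ/tanβ, so tanβ = tanφ / FS.
tanβ = tan31.1° / 1.58 = 0.6032 / 1.58 = 0.3818
β = arctan(0.3818) = 20.90°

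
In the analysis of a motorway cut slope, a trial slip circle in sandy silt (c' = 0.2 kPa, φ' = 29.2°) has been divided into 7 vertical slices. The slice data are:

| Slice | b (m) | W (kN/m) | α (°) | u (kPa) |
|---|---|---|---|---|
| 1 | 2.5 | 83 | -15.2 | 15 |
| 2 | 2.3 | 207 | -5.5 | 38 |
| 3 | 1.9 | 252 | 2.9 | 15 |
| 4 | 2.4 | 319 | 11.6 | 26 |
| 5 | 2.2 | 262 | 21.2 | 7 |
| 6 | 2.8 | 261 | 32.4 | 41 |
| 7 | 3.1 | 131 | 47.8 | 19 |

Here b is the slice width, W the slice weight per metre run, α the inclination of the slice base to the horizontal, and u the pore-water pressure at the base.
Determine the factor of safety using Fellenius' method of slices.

FS = 1.45

Ordinary method of slices: FS = Σ[c'·Δl_i + (W_i cosα_i − u_i·Δl_i)·tanφ'] / Σ W_i sinα_i, with Δl_i = b_i / cosα_i.
Slice 1: Δl = 2.5/cos(-15.2°) = 2.591 m; N'_1 = 83·cos(-15.2°) − 15·2.591 = 41.2; c'Δl = 0.52; W sinα = -21.8
Slice 2: Δl = 2.3/cos(-5.5°) = 2.311 m; N'_2 = 207·cos(-5.5°) − 38·2.311 = 118.2; c'Δl = 0.46; W sinα = -19.8
Slice 3: Δl = 1.9/cos2.9° = 1.902 m; N'_3 = 252·cos2.9° − 15·1.902 = 223.1; c'Δl = 0.38; W sinα = 12.7
Slice 4: Δl = 2.4/cos11.6° = 2.450 m; N'_4 = 319·cos11.6° − 26·2.450 = 248.8; c'Δl = 0.49; W sinα = 64.1
Slice 5: Δl = 2.2/cos21.2° = 2.360 m; N'_5 = 262·cos21.2° − 7·2.360 = 227.8; c'Δl = 0.47; W sinα = 94.7
Slice 6: Δl = 2.8/cos32.4° = 3.316 m; N'_6 = 261·cos32.4° − 41·3.316 = 84.4; c'Δl = 0.66; W sinα = 139.9
Slice 7: Δl = 3.1/cos47.8° = 4.615 m; N'_7 = 131·cos47.8° − 19·4.615 = 0.3; c'Δl = 0.92; W sinα = 97.0
Σc'Δl = 3.9 kN/m; ΣN' = 943.9 kN/m; ΣW sinα = 366.9 kN/m
Resisting = 3.9 + 943.9·tan29.2° = 3.9 + 527.5 = 531.4 kN/m
FS = 531.4 / 366.9 = 1.448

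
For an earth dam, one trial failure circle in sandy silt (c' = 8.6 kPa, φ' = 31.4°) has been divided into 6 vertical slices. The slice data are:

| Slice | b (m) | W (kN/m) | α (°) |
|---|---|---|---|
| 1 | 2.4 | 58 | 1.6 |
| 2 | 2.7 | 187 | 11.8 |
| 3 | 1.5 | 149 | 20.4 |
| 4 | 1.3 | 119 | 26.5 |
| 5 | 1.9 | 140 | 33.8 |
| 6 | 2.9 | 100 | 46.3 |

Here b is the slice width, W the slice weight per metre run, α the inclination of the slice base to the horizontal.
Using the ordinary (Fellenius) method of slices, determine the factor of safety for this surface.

Ordinary method of slices: FS = Σ[c'·Δl_i + (W_i cosα_i)·tanφ'] / Σ W_i sinα_i, with Δl_i = b_i / cosα_i.
Slice 1: Δl = 2.4/cos1.6° = 2.401 m; N'_1 = 58·cos1.6° = 58.0; c'Δl = 20.65; W sinα = 1.6
Slice 2: Δl = 2.7/cos11.8° = 2.758 m; N'_2 = 187·cos11.8° = 183.0; c'Δl = 23.72; W sinα = 38.2
Slice 3: Δl = 1.5/cos20.4° = 1.600 m; N'_3 = 149·cos20.4° = 139.7; c'Δl = 13.76; W sinα = 51.9
Slice 4: Δl = 1.3/cos26.5° = 1.453 m; N'_4 = 119·cos26.5° = 106.5; c'Δl = 12.49; W sinα = 53.1
Slice 5: Δl = 1.9/cos33.8° = 2.286 m; N'_5 = 140·cos33.8° = 116.3; c'Δl = 19.66; W sinα = 77.9
Slice 6: Δl = 2.9/cos46.3° = 4.198 m; N'_6 = 100·cos46.3° = 69.1; c'Δl = 36.10; W sinα = 72.3
Σc'Δl = 126.4 kN/m; ΣN' = 672.6 kN/m; ΣW sinα = 295.1 kN/m
Resisting = 126.4 + 672.6·tan31.4° = 126.4 + 410.6 = 536.9 kN/m
FS = 536.9 / 295.1 = 1.820

FS = 1.82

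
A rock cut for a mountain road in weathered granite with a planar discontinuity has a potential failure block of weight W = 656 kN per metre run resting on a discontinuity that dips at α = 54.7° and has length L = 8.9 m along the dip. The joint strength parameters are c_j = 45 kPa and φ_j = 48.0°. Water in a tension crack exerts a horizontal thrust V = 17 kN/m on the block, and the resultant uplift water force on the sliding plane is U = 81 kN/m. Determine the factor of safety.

FS = 1.31

Resolving the block weight along and normal to the plane and applying the Mohr–Coulomb strength on the joint:
N' = W cosα − U − V sinα = 656·cos54.7° − 81 − 17·sin54.7° = 284.2 kN/m
Driving force T = W sinα + V cosα = 656·sin54.7° + 17·cos54.7° = 545.2 kN/m
Resisting force R = c_j·L + N'·tanφ_j = 45·8.9 + 284.2·tan48.0° = 400.5 + 315.6 = 716.1 kN/m
FS = R / T = 716.1 / 545.2 = 1.314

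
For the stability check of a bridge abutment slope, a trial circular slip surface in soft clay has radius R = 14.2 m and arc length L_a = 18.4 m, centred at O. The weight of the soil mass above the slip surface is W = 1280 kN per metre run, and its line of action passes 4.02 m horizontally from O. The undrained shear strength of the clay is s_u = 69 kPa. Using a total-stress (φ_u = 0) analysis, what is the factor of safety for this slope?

FS = 3.50

Taking moments about the centre O, the resisting moment is provided by the undrained shear strength acting along the arc:
M_R = s_u·L_a·R = 69·18.40·14.2 = 18028.3 kN·m/m
M_D = W·d = 1280·4.02 = 5145.6 kN·m/m
FS = M_R / M_D = 18028.3 / 5145.6 = 3.504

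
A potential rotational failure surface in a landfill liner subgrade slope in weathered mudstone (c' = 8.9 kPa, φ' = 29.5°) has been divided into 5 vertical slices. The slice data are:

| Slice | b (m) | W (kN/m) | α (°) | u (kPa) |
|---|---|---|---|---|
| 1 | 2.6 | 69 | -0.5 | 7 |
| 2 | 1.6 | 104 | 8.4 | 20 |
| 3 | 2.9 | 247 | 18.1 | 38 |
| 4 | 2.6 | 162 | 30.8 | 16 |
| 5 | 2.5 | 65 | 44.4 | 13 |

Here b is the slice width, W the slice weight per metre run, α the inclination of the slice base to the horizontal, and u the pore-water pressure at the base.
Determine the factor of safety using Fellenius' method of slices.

FS = 1.41

Ordinary method of slices: FS = Σ[c'·Δl_i + (W_i cosα_i − u_i·Δl_i)·tanφ'] / Σ W_i sinα_i, with Δl_i = b_i / cosα_i.
Slice 1: Δl = 2.6/cos(-0.5°) = 2.600 m; N'_1 = 69·cos(-0.5°) − 7·2.600 = 50.8; c'Δl = 23.14; W sinα = -0.6
Slice 2: Δl = 1.6/cos8.4° = 1.617 m; N'_2 = 104·cos8.4° − 20·1.617 = 70.5; c'Δl = 14.39; W sinα = 15.2
Slice 3: Δl = 2.9/cos18.1° = 3.051 m; N'_3 = 247·cos18.1° − 38·3.051 = 118.8; c'Δl = 27.15; W sinα = 76.7
Slice 4: Δl = 2.6/cos30.8° = 3.027 m; N'_4 = 162·cos30.8° − 16·3.027 = 90.7; c'Δl = 26.94; W sinα = 83.0
Slice 5: Δl = 2.5/cos44.4° = 3.499 m; N'_5 = 65·cos44.4° − 13·3.499 = 1.0; c'Δl = 31.14; W sinα = 45.5
Σc'Δl = 122.8 kN/m; ΣN' = 331.8 kN/m; ΣW sinα = 219.8 kN/m
Resisting = 122.8 + 331.8·tan29.5° = 122.8 + 187.8 = 310.5 kN/m
FS = 310.5 / 219.8 = 1.413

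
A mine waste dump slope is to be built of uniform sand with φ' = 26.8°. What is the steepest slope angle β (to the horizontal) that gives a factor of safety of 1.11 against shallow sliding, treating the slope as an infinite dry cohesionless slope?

For an infinite dry cohesionless slope FS = tanφ'/tanβ, so tanβ = tanφ' / FS.
tanβ = tan26.8° / 1.11 = 0.5051 / 1.11 = 0.4551
β = arctan(0.4551) = 24.47°

β = 24.5°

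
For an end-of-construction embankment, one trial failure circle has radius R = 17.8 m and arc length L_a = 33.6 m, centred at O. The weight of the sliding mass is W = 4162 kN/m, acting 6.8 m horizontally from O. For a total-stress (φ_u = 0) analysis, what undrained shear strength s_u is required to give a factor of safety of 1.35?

FS = s_u·L_a·R / (W·d), so s_u = FS·W·d / (L_a·R).
s_u = 1.35·4162·6.8 / (33.60·17.8) = 38207.2 / 598.08 = 63.88 kPa

s_u = 63.9 kPa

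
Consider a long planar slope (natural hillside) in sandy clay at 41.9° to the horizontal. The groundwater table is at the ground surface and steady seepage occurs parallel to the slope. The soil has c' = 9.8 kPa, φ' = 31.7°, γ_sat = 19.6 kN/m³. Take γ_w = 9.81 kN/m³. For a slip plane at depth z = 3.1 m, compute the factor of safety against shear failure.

FS = 0.67

With seepage parallel to the slope and the water table at the surface, the effective normal stress on the slip plane uses the buoyant unit weight γ' = γ_sat − γ_w while the driving shear stress uses γ_sat:
FS = [c' + γ' z cos²β tanφ'] / [γ_sat z sinβ cosβ]
γ' = 19.6 − 9.81 = 9.79 kN/m³
Numerator = 9.8 + 9.79·3.1·cos²41.9°·tan31.7° = 9.8 + 9.79·3.1·0.5540·0.6176 = 20.184 kPa
Denominator = 19.6·3.1·sin41.9°·cos41.9° = 19.6·3.1·0.6678·0.7443 = 30.202 kPa
FS = 20.184 / 30.202 = 0.668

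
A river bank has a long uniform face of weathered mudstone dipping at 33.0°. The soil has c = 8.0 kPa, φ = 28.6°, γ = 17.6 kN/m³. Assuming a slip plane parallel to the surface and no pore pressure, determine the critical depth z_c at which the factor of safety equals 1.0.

Setting FS = 1.00 in FS = [c + γz cos²β tanφ] / [γz sinβ cosβ] and solving for z:
z = c / [γ cosβ (FS·sinβ − cosβ·tanφ)]
  = 8.0 / [17.6·cos33.0°·(1.00·sin33.0° − cos33.0°·tan28.6°)]
  = 8.0 / [17.6·0.8387·(1.00·0.5446 − 0.8387·0.5452)]
  = 8.0 / 1.2898 = 6.203 m

z_c = 6.20 m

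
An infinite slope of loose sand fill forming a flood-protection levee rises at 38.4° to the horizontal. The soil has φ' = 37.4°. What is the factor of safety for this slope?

For a dry cohesionless infinite slope the factor of safety is FS = tanφ' / tanβ.
FS = tan37.4° / tan38.4° = 0.7646 / 0.7926 = 0.965

FS = 0.96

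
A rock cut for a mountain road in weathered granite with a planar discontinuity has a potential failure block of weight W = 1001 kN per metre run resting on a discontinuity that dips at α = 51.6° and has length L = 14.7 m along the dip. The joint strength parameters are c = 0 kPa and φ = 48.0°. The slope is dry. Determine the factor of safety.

Resolving the block weight along and normal to the plane and applying the Mohr–Coulomb strength on the joint:
N' = W cosα = 1001·cos51.6° = 621.8 kN/m
Driving force T = W sinα = 1001·sin51.6° = 784.5 kN/m
Resisting force R = c·L + N'·tanφ = 0·14.7 + 621.8·tan48.0° = 0.0 + 690.5 = 690.5 kN/m
FS = R / T = 690.5 / 784.5 = 0.880

FS = 0.88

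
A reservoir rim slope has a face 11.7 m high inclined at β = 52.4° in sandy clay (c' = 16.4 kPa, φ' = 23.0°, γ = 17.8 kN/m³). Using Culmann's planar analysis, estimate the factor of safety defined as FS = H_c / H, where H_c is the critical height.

FS = 1.78

H_c = (4c'/γ) · sinβ cosφ' / [1 − cos(β − φ')]
    = (4·16.4/17.8) · sin52.4°·cos23.0° / [1 − cos29.4°]
    = 3.685 · 0.7293 / 0.1288 = 20.87 m
FS = H_c / H = 20.87 / 11.7 = 1.784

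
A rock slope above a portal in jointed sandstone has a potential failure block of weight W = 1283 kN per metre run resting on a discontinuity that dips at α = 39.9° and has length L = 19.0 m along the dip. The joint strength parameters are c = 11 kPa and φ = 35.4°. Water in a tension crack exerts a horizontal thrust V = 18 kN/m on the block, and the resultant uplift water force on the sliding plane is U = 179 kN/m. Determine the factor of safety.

Resolving the block weight along and normal to the plane and applying the Mohr–Coulomb strength on the joint:
N' = W cosα − U − V sinα = 1283·cos39.9° − 179 − 18·sin39.9° = 793.7 kN/m
Driving force T = W sinα + V cosα = 1283·sin39.9° + 18·cos39.9° = 836.8 kN/m
Resisting force R = c·L + N'·tanφ = 11·19.0 + 793.7·tan35.4° = 209.0 + 564.1 = 773.1 kN/m
FS = R / T = 773.1 / 836.8 = 0.924

FS = 0.92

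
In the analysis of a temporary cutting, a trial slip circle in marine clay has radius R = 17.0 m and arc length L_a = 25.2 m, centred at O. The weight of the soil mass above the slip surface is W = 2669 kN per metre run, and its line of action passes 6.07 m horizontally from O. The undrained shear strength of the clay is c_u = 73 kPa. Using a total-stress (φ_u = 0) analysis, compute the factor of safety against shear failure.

FS = 1.93

Taking moments about the centre O, the resisting moment is provided by the undrained shear strength acting along the arc:
M_R = c_u·L_a·R = 73·25.20·17.0 = 31273.2 kN·m/m
M_D = W·d = 2669·6.07 = 16200.8 kN·m/m
FS = M_R / M_D = 31273.2 / 16200.8 = 1.930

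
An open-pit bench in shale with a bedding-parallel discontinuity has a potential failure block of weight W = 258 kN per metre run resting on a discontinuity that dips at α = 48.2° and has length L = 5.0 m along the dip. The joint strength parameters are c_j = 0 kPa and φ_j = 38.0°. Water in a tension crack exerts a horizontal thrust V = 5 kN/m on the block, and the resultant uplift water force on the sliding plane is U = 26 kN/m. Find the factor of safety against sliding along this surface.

Resolving the block weight along and normal to the plane and applying the Mohr–Coulomb strength on the joint:
N' = W cosα − U − V sinα = 258·cos48.2° − 26 − 5·sin48.2° = 142.2 kN/m
Driving force T = W sinα + V cosα = 258·sin48.2° + 5·cos48.2° = 195.7 kN/m
Resisting force R = c_j·L + N'·tanφ_j = 0·5.0 + 142.2·tan38.0° = 0.0 + 111.1 = 111.1 kN/m
FS = R / T = 111.1 / 195.7 = 0.568

FS = 0.57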